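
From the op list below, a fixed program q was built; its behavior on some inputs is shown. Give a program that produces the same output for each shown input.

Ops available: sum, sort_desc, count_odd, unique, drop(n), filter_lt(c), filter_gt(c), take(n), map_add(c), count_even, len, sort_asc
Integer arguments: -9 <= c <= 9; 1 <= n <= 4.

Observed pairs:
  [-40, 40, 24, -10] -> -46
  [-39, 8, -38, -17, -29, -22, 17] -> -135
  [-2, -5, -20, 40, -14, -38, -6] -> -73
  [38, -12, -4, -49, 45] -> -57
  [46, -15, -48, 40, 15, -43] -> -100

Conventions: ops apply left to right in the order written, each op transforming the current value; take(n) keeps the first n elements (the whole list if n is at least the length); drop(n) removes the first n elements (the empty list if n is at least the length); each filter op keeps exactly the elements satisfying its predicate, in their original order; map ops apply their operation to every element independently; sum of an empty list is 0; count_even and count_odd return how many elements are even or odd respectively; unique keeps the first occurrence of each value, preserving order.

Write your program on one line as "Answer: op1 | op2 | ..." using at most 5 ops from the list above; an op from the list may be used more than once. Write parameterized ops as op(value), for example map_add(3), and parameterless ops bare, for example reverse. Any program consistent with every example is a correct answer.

filter_lt(9) | map_add(2) | filter_lt(-2) | sum

Check, running the answer program on each example:
  [-40, 40, 24, -10] -> [-40, -10] -> [-38, -8] -> [-38, -8] -> -46
  [-39, 8, -38, -17, -29, -22, 17] -> [-39, 8, -38, -17, -29, -22] -> [-37, 10, -36, -15, -27, -20] -> [-37, -36, -15, -27, -20] -> -135
  [-2, -5, -20, 40, -14, -38, -6] -> [-2, -5, -20, -14, -38, -6] -> [0, -3, -18, -12, -36, -4] -> [-3, -18, -12, -36, -4] -> -73
  [38, -12, -4, -49, 45] -> [-12, -4, -49] -> [-10, -2, -47] -> [-10, -47] -> -57
  [46, -15, -48, 40, 15, -43] -> [-15, -48, -43] -> [-13, -46, -41] -> [-13, -46, -41] -> -100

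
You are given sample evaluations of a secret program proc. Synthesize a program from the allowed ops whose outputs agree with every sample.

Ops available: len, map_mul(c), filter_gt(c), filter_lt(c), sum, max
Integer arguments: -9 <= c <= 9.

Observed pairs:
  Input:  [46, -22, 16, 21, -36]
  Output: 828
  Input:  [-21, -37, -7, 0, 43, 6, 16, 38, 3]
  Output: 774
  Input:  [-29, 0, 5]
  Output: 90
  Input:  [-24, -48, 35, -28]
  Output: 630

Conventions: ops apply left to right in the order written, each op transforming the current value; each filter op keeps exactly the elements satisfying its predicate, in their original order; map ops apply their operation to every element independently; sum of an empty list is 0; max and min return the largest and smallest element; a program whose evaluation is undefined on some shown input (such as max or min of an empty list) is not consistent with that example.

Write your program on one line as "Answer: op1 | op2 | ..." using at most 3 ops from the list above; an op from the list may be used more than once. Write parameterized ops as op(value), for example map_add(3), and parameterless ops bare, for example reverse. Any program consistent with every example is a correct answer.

map_mul(-2) | map_mul(-9) | max

Check, running the answer program on each example:
  [46, -22, 16, 21, -36] -> [-92, 44, -32, -42, 72] -> [828, -396, 288, 378, -648] -> 828
  [-21, -37, -7, 0, 43, 6, 16, 38, 3] -> [42, 74, 14, 0, -86, -12, -32, -76, -6] -> [-378, -666, -126, 0, 774, 108, 288, 684, 54] -> 774
  [-29, 0, 5] -> [58, 0, -10] -> [-522, 0, 90] -> 90
  [-24, -48, 35, -28] -> [48, 96, -70, 56] -> [-432, -864, 630, -504] -> 630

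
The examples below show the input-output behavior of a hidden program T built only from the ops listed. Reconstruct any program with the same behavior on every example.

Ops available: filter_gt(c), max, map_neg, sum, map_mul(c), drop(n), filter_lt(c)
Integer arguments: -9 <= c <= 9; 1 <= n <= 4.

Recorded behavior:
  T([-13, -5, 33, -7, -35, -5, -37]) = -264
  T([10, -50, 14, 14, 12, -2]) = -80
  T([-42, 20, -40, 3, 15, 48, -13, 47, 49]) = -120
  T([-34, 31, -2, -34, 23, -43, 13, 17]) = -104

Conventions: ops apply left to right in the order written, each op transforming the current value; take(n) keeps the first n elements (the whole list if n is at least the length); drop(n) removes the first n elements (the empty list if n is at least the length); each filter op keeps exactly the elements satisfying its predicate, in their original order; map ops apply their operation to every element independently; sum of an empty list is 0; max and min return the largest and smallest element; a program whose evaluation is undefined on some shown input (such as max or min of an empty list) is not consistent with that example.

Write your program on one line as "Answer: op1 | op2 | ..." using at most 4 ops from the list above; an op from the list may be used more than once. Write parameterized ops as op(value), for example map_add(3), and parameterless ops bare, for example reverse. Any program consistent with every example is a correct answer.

filter_gt(7) | map_neg | map_mul(8) | max

Check, running the answer program on each example:
  [-13, -5, 33, -7, -35, -5, -37] -> [33] -> [-33] -> [-264] -> -264
  [10, -50, 14, 14, 12, -2] -> [10, 14, 14, 12] -> [-10, -14, -14, -12] -> [-80, -112, -112, -96] -> -80
  [-42, 20, -40, 3, 15, 48, -13, 47, 49] -> [20, 15, 48, 47, 49] -> [-20, -15, -48, -47, -49] -> [-160, -120, -384, -376, -392] -> -120
  [-34, 31, -2, -34, 23, -43, 13, 17] -> [31, 23, 13, 17] -> [-31, -23, -13, -17] -> [-248, -184, -104, -136] -> -104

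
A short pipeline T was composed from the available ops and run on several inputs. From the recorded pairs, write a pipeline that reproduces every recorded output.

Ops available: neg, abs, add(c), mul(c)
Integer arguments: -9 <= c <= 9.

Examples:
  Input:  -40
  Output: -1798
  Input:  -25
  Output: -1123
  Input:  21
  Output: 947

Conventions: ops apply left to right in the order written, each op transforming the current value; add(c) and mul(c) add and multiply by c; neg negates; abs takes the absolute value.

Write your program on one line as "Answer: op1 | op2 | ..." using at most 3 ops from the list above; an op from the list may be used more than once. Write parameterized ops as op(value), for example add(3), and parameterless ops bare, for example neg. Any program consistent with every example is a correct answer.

mul(-5) | mul(-9) | add(2)

Check, running the answer program on each example:
  -40 -> 200 -> -1800 -> -1798
  -25 -> 125 -> -1125 -> -1123
  21 -> -105 -> 945 -> 947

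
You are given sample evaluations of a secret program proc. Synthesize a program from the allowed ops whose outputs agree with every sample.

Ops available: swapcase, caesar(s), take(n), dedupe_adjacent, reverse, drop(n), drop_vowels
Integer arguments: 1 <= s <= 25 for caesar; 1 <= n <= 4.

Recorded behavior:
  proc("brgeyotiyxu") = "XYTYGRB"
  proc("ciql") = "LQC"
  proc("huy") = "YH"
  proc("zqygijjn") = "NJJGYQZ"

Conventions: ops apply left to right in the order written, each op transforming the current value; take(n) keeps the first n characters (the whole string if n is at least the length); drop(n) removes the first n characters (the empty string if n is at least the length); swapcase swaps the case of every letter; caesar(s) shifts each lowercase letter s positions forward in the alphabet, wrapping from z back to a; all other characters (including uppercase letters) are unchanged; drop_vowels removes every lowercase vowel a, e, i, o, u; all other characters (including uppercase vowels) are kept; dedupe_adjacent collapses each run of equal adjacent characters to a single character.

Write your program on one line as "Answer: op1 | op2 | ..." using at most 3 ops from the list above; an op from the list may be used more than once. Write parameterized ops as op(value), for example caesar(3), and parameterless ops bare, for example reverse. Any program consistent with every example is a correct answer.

drop_vowels | reverse | swapcase

Check, running the answer program on each example:
  "brgeyotiyxu" -> "brgytyx" -> "xytygrb" -> "XYTYGRB"
  "ciql" -> "cql" -> "lqc" -> "LQC"
  "huy" -> "hy" -> "yh" -> "YH"
  "zqygijjn" -> "zqygjjn" -> "njjgyqz" -> "NJJGYQZ"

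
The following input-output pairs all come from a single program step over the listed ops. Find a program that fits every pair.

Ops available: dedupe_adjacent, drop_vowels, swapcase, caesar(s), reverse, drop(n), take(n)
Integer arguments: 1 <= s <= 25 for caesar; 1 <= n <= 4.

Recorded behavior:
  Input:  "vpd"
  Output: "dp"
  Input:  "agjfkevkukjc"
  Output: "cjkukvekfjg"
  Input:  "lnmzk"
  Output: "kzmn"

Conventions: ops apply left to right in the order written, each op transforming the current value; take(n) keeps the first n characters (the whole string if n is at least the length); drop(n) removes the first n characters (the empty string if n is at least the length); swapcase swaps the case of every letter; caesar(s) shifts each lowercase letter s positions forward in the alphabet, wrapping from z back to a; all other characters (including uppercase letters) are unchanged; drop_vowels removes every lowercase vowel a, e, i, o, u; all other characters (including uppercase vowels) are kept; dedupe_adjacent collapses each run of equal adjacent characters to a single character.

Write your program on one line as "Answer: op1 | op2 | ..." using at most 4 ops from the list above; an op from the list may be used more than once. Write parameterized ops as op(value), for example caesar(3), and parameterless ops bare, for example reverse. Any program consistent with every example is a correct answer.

swapcase | drop(1) | swapcase | reverse

Check, running the answer program on each example:
  "vpd" -> "VPD" -> "PD" -> "pd" -> "dp"
  "agjfkevkukjc" -> "AGJFKEVKUKJC" -> "GJFKEVKUKJC" -> "gjfkevkukjc" -> "cjkukvekfjg"
  "lnmzk" -> "LNMZK" -> "NMZK" -> "nmzk" -> "kzmn"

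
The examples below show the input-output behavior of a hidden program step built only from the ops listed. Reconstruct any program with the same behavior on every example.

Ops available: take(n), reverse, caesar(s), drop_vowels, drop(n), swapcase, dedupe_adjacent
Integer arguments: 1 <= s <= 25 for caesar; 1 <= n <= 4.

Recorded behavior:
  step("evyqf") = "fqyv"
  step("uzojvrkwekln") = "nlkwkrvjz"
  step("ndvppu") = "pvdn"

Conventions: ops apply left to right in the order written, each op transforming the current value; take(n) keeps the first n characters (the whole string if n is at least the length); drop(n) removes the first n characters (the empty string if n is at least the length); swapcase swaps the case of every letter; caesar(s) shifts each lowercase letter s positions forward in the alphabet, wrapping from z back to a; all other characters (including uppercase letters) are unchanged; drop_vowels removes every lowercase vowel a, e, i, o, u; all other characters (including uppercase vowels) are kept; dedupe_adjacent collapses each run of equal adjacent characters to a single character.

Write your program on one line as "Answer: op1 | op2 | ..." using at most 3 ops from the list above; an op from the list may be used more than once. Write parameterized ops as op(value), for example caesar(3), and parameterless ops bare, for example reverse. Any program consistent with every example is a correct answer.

dedupe_adjacent | drop_vowels | reverse

Check, running the answer program on each example:
  "evyqf" -> "evyqf" -> "vyqf" -> "fqyv"
  "uzojvrkwekln" -> "uzojvrkwekln" -> "zjvrkwkln" -> "nlkwkrvjz"
  "ndvppu" -> "ndvpu" -> "ndvp" -> "pvdn"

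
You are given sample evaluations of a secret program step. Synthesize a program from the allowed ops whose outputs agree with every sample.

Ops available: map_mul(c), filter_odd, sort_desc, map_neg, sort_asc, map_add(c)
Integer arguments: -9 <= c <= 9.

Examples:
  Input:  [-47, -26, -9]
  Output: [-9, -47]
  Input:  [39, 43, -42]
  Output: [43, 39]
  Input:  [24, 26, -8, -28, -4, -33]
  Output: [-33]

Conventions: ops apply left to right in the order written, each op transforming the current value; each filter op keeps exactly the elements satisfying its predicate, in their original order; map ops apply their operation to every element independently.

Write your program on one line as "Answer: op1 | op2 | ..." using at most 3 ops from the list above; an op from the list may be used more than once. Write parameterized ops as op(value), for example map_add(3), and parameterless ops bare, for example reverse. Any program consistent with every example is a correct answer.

filter_odd | sort_desc

Check, running the answer program on each example:
  [-47, -26, -9] -> [-47, -9] -> [-9, -47]
  [39, 43, -42] -> [39, 43] -> [43, 39]
  [24, 26, -8, -28, -4, -33] -> [-33] -> [-33]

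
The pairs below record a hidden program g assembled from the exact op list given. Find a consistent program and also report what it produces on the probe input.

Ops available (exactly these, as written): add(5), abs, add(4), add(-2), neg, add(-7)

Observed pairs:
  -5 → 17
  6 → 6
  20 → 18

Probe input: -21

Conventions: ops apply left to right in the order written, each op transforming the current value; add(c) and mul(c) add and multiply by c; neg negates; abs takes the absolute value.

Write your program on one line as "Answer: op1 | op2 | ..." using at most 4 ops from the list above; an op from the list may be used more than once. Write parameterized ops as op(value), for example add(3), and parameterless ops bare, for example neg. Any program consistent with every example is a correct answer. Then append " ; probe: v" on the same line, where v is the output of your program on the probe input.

add(-7) | abs | add(5) ; probe: 33

Check, running the answer program on each example:
  -5 -> -12 -> 12 -> 17
  6 -> -1 -> 1 -> 6
  20 -> 13 -> 13 -> 18
  probe: -21 -> -28 -> 28 -> 33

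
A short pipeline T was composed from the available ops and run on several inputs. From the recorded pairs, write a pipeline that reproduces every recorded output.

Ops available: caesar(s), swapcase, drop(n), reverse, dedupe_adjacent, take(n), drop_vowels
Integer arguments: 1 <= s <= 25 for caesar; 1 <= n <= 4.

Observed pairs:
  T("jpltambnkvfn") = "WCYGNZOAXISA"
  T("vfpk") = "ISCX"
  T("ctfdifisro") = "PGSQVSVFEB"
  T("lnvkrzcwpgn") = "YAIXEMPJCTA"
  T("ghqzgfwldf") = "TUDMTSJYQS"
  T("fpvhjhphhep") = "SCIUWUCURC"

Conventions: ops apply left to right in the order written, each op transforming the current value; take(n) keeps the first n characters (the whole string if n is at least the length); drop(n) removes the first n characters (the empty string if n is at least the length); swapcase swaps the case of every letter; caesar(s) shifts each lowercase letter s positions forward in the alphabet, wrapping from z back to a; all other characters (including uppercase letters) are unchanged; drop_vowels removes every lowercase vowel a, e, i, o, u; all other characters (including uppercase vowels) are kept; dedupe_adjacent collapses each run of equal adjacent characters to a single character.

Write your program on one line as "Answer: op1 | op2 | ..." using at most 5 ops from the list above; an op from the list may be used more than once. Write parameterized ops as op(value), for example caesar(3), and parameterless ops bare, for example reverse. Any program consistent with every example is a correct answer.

caesar(12) | caesar(1) | dedupe_adjacent | swapcase

Check, running the answer program on each example:
  "jpltambnkvfn" -> "vbxfmynzwhrz" -> "wcygnzoaxisa" -> "wcygnzoaxisa" -> "WCYGNZOAXISA"
  "vfpk" -> "hrbw" -> "iscx" -> "iscx" -> "ISCX"
  "ctfdifisro" -> "ofrpurueda" -> "pgsqvsvfeb" -> "pgsqvsvfeb" -> "PGSQVSVFEB"
  "lnvkrzcwpgn" -> "xzhwdloibsz" -> "yaixempjcta" -> "yaixempjcta" -> "YAIXEMPJCTA"
  "ghqzgfwldf" -> "stclsrixpr" -> "tudmtsjyqs" -> "tudmtsjyqs" -> "TUDMTSJYQS"
  "fpvhjhphhep" -> "rbhtvtbttqb" -> "sciuwucuurc" -> "sciuwucurc" -> "SCIUWUCURC"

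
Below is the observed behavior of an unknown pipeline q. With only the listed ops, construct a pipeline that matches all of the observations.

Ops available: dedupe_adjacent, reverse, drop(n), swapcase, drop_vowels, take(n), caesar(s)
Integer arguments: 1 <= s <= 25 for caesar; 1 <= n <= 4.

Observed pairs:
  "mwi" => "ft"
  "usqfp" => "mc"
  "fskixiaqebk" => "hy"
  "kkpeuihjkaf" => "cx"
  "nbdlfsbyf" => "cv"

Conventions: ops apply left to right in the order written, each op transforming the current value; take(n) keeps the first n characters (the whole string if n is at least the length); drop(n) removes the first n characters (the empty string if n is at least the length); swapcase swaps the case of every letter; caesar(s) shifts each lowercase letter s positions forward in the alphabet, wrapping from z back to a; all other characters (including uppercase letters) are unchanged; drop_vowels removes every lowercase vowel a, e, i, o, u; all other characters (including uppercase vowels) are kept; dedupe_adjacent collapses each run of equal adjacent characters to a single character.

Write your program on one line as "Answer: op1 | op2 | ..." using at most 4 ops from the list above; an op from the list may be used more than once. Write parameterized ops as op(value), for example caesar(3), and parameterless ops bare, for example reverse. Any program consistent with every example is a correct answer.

caesar(23) | reverse | take(2)

Check, running the answer program on each example:
  "mwi" -> "jtf" -> "ftj" -> "ft"
  "usqfp" -> "rpncm" -> "mcnpr" -> "mc"
  "fskixiaqebk" -> "cphfufxnbyh" -> "hybnxfufhpc" -> "hy"
  "kkpeuihjkaf" -> "hhmbrfeghxc" -> "cxhgefrbmhh" -> "cx"
  "nbdlfsbyf" -> "kyaicpyvc" -> "cvypciayk" -> "cv"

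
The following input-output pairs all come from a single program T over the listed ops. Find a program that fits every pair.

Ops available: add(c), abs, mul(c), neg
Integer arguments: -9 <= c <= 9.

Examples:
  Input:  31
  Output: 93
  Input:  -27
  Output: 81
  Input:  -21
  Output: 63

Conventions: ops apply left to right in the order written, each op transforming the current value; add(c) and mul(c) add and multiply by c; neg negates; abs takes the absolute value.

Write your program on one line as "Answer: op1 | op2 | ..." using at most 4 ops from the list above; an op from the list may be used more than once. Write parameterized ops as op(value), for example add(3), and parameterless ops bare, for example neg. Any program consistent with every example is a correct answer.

mul(3) | neg | abs

Check, running the answer program on each example:
  31 -> 93 -> -93 -> 93
  -27 -> -81 -> 81 -> 81
  -21 -> -63 -> 63 -> 63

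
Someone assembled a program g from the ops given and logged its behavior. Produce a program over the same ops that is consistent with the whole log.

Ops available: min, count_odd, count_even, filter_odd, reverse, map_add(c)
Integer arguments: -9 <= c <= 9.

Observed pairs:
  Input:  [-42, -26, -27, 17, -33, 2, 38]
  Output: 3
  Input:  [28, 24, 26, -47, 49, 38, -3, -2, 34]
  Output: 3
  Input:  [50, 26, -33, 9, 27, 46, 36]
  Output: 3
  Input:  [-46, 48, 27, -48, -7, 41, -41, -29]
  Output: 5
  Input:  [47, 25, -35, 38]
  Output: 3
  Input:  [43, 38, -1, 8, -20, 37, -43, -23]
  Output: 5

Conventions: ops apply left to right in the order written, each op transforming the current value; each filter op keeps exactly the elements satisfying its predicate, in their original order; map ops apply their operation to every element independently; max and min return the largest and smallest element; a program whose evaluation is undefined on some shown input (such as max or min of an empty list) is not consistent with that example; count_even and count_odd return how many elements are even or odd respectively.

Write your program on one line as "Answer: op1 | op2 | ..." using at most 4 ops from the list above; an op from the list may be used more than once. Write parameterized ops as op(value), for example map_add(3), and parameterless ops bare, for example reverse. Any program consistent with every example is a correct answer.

map_add(4) | map_add(-3) | reverse | count_even

Check, running the answer program on each example:
  [-42, -26, -27, 17, -33, 2, 38] -> [-38, -22, -23, 21, -29, 6, 42] -> [-41, -25, -26, 18, -32, 3, 39] -> [39, 3, -32, 18, -26, -25, -41] -> 3
  [28, 24, 26, -47, 49, 38, -3, -2, 34] -> [32, 28, 30, -43, 53, 42, 1, 2, 38] -> [29, 25, 27, -46, 50, 39, -2, -1, 35] -> [35, -1, -2, 39, 50, -46, 27, 25, 29] -> 3
  [50, 26, -33, 9, 27, 46, 36] -> [54, 30, -29, 13, 31, 50, 40] -> [51, 27, -32, 10, 28, 47, 37] -> [37, 47, 28, 10, -32, 27, 51] -> 3
  [-46, 48, 27, -48, -7, 41, -41, -29] -> [-42, 52, 31, -44, -3, 45, -37, -25] -> [-45, 49, 28, -47, -6, 42, -40, -28] -> [-28, -40, 42, -6, -47, 28, 49, -45] -> 5
  [47, 25, -35, 38] -> [51, 29, -31, 42] -> [48, 26, -34, 39] -> [39, -34, 26, 48] -> 3
  [43, 38, -1, 8, -20, 37, -43, -23] -> [47, 42, 3, 12, -16, 41, -39, -19] -> [44, 39, 0, 9, -19, 38, -42, -22] -> [-22, -42, 38, -19, 9, 0, 39, 44] -> 5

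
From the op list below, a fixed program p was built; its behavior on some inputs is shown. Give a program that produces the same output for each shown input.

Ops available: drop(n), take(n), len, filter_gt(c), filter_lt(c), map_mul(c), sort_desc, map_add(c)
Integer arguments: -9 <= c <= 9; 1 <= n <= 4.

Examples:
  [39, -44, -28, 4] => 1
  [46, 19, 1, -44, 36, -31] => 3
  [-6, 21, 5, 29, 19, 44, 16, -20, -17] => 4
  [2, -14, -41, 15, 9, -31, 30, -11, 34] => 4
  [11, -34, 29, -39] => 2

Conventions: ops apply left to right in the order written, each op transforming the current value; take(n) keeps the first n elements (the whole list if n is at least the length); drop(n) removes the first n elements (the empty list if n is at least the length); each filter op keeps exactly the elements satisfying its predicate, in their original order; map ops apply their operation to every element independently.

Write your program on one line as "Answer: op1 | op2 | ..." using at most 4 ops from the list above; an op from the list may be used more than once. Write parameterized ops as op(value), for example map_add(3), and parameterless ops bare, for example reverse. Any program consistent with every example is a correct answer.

sort_desc | take(4) | filter_gt(6) | len

Check, running the answer program on each example:
  [39, -44, -28, 4] -> [39, 4, -28, -44] -> [39, 4, -28, -44] -> [39] -> 1
  [46, 19, 1, -44, 36, -31] -> [46, 36, 19, 1, -31, -44] -> [46, 36, 19, 1] -> [46, 36, 19] -> 3
  [-6, 21, 5, 29, 19, 44, 16, -20, -17] -> [44, 29, 21, 19, 16, 5, -6, -17, -20] -> [44, 29, 21, 19] -> [44, 29, 21, 19] -> 4
  [2, -14, -41, 15, 9, -31, 30, -11, 34] -> [34, 30, 15, 9, 2, -11, -14, -31, -41] -> [34, 30, 15, 9] -> [34, 30, 15, 9] -> 4
  [11, -34, 29, -39] -> [29, 11, -34, -39] -> [29, 11, -34, -39] -> [29, 11] -> 2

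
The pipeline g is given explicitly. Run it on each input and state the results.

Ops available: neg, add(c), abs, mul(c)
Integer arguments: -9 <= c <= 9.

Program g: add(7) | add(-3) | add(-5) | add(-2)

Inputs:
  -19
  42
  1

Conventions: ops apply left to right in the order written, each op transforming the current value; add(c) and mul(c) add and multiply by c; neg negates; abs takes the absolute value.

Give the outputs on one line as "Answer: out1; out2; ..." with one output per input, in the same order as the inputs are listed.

Execution, op by op:
  -19 -> -12 -> -15 -> -20 -> -22
  42 -> 49 -> 46 -> 41 -> 39
  1 -> 8 -> 5 -> 0 -> -2

-22; 39; -2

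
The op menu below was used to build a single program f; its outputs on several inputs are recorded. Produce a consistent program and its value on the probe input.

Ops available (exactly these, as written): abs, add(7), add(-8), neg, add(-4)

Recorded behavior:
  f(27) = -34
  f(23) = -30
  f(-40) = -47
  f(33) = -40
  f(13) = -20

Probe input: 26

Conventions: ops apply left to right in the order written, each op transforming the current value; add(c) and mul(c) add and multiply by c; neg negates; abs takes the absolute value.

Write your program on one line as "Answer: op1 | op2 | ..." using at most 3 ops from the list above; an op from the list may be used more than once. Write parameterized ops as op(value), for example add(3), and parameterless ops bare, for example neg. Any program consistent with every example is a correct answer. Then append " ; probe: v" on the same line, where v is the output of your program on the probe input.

abs | add(7) | neg ; probe: -33

Check, running the answer program on each example:
  27 -> 27 -> 34 -> -34
  23 -> 23 -> 30 -> -30
  -40 -> 40 -> 47 -> -47
  33 -> 33 -> 40 -> -40
  13 -> 13 -> 20 -> -20
  probe: 26 -> 26 -> 33 -> -33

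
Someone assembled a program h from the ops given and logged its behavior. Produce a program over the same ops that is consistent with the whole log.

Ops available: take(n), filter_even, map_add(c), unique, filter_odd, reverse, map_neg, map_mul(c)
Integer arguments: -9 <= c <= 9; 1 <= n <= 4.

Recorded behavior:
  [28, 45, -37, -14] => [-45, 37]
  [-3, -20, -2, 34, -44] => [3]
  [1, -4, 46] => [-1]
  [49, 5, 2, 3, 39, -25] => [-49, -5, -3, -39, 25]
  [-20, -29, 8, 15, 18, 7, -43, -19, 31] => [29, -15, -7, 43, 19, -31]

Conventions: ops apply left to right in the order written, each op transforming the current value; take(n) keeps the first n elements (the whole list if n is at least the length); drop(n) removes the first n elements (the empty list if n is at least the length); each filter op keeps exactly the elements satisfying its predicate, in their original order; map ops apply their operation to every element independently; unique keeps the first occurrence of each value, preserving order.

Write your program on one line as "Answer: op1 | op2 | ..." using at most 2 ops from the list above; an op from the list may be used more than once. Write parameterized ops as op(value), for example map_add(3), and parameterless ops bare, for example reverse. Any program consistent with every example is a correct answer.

map_neg | filter_odd

Check, running the answer program on each example:
  [28, 45, -37, -14] -> [-28, -45, 37, 14] -> [-45, 37]
  [-3, -20, -2, 34, -44] -> [3, 20, 2, -34, 44] -> [3]
  [1, -4, 46] -> [-1, 4, -46] -> [-1]
  [49, 5, 2, 3, 39, -25] -> [-49, -5, -2, -3, -39, 25] -> [-49, -5, -3, -39, 25]
  [-20, -29, 8, 15, 18, 7, -43, -19, 31] -> [20, 29, -8, -15, -18, -7, 43, 19, -31] -> [29, -15, -7, 43, 19, -31]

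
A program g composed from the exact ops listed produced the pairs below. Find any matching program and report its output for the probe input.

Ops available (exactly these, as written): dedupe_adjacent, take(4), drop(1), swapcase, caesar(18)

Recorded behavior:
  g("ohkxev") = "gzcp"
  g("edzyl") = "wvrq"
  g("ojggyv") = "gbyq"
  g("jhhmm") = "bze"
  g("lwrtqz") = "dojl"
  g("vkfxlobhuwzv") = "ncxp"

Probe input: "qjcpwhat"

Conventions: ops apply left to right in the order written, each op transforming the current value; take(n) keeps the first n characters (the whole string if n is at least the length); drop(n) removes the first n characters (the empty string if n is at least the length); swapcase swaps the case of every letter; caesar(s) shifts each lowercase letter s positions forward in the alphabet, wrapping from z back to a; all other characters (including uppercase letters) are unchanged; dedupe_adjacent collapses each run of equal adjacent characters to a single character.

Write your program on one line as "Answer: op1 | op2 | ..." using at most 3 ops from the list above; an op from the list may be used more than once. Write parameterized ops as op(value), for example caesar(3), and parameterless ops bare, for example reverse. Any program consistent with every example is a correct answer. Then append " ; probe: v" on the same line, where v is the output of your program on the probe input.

caesar(18) | dedupe_adjacent | take(4) ; probe: "ibuh"

Check, running the answer program on each example:
  "ohkxev" -> "gzcpwn" -> "gzcpwn" -> "gzcp"
  "edzyl" -> "wvrqd" -> "wvrqd" -> "wvrq"
  "ojggyv" -> "gbyyqn" -> "gbyqn" -> "gbyq"
  "jhhmm" -> "bzzee" -> "bze" -> "bze"
  "lwrtqz" -> "dojlir" -> "dojlir" -> "dojl"
  "vkfxlobhuwzv" -> "ncxpdgtzmorn" -> "ncxpdgtzmorn" -> "ncxp"
  probe: "qjcpwhat" -> "ibuhozsl" -> "ibuhozsl" -> "ibuh"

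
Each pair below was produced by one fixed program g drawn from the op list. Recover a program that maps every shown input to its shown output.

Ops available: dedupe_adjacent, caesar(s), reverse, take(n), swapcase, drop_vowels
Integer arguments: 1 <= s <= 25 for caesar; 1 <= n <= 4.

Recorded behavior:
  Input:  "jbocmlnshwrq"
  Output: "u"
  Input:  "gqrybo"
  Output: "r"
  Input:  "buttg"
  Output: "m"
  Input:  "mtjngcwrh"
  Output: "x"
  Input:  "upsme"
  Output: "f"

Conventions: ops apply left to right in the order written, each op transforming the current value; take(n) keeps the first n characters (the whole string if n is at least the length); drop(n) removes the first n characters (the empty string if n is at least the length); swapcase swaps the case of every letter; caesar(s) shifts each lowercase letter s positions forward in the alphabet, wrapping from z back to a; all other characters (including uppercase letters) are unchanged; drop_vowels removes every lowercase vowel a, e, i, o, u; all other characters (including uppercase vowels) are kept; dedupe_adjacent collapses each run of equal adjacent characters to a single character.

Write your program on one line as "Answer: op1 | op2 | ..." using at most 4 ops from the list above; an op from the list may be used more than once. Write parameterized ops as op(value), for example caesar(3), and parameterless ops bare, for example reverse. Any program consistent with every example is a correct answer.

caesar(11) | dedupe_adjacent | take(1)

Check, running the answer program on each example:
  "jbocmlnshwrq" -> "umznxwydshcb" -> "umznxwydshcb" -> "u"
  "gqrybo" -> "rbcjmz" -> "rbcjmz" -> "r"
  "buttg" -> "mfeer" -> "mfer" -> "m"
  "mtjngcwrh" -> "xeuyrnhcs" -> "xeuyrnhcs" -> "x"
  "upsme" -> "fadxp" -> "fadxp" -> "f"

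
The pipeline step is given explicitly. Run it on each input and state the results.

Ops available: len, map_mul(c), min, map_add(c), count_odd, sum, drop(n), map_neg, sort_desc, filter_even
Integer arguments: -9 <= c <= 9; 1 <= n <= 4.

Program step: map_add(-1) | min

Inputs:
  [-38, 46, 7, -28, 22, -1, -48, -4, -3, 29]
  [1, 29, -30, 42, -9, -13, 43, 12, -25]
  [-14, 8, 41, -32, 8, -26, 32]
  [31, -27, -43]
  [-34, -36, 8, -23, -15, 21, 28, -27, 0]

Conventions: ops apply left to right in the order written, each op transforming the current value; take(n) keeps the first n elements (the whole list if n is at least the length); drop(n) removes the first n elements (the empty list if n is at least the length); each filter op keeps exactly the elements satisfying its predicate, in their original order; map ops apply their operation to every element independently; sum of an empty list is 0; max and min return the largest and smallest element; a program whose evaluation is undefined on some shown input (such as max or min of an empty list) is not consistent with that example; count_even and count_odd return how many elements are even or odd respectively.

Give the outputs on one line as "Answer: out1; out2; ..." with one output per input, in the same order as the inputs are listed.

Execution, op by op:
  [-38, 46, 7, -28, 22, -1, -48, -4, -3, 29] -> [-39, 45, 6, -29, 21, -2, -49, -5, -4, 28] -> -49
  [1, 29, -30, 42, -9, -13, 43, 12, -25] -> [0, 28, -31, 41, -10, -14, 42, 11, -26] -> -31
  [-14, 8, 41, -32, 8, -26, 32] -> [-15, 7, 40, -33, 7, -27, 31] -> -33
  [31, -27, -43] -> [30, -28, -44] -> -44
  [-34, -36, 8, -23, -15, 21, 28, -27, 0] -> [-35, -37, 7, -24, -16, 20, 27, -28, -1] -> -37

-49; -31; -33; -44; -37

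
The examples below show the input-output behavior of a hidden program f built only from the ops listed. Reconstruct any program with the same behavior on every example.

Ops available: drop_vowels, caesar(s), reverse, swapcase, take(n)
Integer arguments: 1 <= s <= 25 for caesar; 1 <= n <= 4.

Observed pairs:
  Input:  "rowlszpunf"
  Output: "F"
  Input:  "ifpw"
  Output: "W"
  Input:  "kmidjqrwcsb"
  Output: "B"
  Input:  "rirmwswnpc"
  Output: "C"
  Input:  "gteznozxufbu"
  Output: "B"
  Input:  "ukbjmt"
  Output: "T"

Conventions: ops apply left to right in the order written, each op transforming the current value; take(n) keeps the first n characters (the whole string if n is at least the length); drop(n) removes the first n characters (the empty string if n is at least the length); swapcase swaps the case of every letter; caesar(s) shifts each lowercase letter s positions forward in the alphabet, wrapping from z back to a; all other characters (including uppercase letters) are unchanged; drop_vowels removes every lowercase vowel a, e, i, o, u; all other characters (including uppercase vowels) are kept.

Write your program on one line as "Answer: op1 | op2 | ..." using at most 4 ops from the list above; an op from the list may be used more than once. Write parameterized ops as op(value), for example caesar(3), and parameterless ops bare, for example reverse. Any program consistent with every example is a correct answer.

reverse | drop_vowels | swapcase | take(1)

Check, running the answer program on each example:
  "rowlszpunf" -> "fnupzslwor" -> "fnpzslwr" -> "FNPZSLWR" -> "F"
  "ifpw" -> "wpfi" -> "wpf" -> "WPF" -> "W"
  "kmidjqrwcsb" -> "bscwrqjdimk" -> "bscwrqjdmk" -> "BSCWRQJDMK" -> "B"
  "rirmwswnpc" -> "cpnwswmrir" -> "cpnwswmrr" -> "CPNWSWMRR" -> "C"
  "gteznozxufbu" -> "ubfuxzonzetg" -> "bfxznztg" -> "BFXZNZTG" -> "B"
  "ukbjmt" -> "tmjbku" -> "tmjbk" -> "TMJBK" -> "T"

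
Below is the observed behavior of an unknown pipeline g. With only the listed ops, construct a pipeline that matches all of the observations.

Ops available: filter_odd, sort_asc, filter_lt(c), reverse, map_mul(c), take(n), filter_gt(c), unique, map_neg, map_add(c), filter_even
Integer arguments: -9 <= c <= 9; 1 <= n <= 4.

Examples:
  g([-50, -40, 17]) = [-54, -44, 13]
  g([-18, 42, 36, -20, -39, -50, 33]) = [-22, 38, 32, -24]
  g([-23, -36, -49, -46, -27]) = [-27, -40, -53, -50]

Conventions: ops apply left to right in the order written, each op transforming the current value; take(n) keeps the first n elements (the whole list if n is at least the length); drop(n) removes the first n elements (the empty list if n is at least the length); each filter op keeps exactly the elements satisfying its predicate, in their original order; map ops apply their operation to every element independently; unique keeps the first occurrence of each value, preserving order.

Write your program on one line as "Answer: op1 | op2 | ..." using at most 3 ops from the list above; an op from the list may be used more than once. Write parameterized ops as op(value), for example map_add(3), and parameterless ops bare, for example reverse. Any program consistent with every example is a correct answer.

take(4) | map_add(-4)

Check, running the answer program on each example:
  [-50, -40, 17] -> [-50, -40, 17] -> [-54, -44, 13]
  [-18, 42, 36, -20, -39, -50, 33] -> [-18, 42, 36, -20] -> [-22, 38, 32, -24]
  [-23, -36, -49, -46, -27] -> [-23, -36, -49, -46] -> [-27, -40, -53, -50]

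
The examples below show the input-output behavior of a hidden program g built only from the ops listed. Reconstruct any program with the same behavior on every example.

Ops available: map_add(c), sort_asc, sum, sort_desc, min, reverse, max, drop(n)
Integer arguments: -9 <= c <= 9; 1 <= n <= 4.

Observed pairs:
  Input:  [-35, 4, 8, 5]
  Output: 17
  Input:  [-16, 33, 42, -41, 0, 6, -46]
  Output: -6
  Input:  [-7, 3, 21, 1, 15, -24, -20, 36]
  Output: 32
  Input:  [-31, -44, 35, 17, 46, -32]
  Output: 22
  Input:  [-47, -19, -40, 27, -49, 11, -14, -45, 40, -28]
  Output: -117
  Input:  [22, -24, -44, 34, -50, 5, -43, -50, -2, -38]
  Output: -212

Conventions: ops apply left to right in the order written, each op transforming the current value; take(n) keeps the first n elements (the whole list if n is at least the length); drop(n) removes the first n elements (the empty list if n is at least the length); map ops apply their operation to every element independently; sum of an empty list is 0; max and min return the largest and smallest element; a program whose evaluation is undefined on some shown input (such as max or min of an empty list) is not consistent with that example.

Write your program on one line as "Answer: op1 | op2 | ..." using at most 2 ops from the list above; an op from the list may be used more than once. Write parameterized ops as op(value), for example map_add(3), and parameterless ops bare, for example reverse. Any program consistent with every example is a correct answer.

drop(1) | sum

Check, running the answer program on each example:
  [-35, 4, 8, 5] -> [4, 8, 5] -> 17
  [-16, 33, 42, -41, 0, 6, -46] -> [33, 42, -41, 0, 6, -46] -> -6
  [-7, 3, 21, 1, 15, -24, -20, 36] -> [3, 21, 1, 15, -24, -20, 36] -> 32
  [-31, -44, 35, 17, 46, -32] -> [-44, 35, 17, 46, -32] -> 22
  [-47, -19, -40, 27, -49, 11, -14, -45, 40, -28] -> [-19, -40, 27, -49, 11, -14, -45, 40, -28] -> -117
  [22, -24, -44, 34, -50, 5, -43, -50, -2, -38] -> [-24, -44, 34, -50, 5, -43, -50, -2, -38] -> -212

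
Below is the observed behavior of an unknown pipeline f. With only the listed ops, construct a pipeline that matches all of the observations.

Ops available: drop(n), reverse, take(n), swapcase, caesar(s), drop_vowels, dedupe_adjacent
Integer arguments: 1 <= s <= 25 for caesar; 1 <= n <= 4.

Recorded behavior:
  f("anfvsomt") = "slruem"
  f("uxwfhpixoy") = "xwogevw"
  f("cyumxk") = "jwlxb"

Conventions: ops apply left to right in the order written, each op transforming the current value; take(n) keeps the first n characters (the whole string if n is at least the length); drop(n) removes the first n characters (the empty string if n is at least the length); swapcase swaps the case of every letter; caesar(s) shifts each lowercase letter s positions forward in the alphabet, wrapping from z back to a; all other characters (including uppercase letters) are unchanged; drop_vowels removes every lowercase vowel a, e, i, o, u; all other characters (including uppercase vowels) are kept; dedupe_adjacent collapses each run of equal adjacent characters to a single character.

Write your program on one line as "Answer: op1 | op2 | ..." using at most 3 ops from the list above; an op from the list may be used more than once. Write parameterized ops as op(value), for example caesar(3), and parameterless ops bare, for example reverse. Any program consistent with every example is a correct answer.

drop_vowels | reverse | caesar(25)

Check, running the answer program on each example:
  "anfvsomt" -> "nfvsmt" -> "tmsvfn" -> "slruem"
  "uxwfhpixoy" -> "xwfhpxy" -> "yxphfwx" -> "xwogevw"
  "cyumxk" -> "cymxk" -> "kxmyc" -> "jwlxb"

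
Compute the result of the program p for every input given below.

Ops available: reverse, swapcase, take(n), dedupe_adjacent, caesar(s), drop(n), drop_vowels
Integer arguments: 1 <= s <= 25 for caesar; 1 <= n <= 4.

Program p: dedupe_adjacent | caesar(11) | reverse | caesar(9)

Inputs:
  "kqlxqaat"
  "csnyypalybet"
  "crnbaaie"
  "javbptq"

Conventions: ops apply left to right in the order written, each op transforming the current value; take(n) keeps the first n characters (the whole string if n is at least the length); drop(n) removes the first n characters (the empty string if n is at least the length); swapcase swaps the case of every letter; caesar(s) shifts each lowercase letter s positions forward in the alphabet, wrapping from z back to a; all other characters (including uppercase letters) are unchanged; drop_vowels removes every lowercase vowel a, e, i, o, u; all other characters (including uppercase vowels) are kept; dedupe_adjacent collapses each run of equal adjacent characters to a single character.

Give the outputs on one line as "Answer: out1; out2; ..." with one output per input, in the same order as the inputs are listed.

"nukrfke"; "nyvsfujshmw"; "ycuvhlw"; "knjvpud"

Execution, op by op:
  "kqlxqaat" -> "kqlxqat" -> "vbwible" -> "elbiwbv" -> "nukrfke"
  "csnyypalybet" -> "csnypalybet" -> "ndyjalwjmpe" -> "epmjwlajydn" -> "nyvsfujshmw"
  "crnbaaie" -> "crnbaie" -> "ncymltp" -> "ptlmycn" -> "ycuvhlw"
  "javbptq" -> "javbptq" -> "ulgmaeb" -> "beamglu" -> "knjvpud"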